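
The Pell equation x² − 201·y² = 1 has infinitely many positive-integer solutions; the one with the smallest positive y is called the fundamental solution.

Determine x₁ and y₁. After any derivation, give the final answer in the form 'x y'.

515095 36332

√201 → a₀=14, period (5,1,1,1,2,…,1,5,28); ℓ=14 even so k=13
i=0: a=14 ⇒ p=14, q=1
…
i=2: a=1 ⇒ p=85, q=6
…
i=4: a=1 ⇒ p=241, q=17
i=5: a=2 ⇒ p=638, q=45
…
i=11: a=1 ⇒ p=58085, q=4097
i=12: a=1 ⇒ p=91402, q=6447
i=13: a=5 ⇒ p=515095, q=36332
(x₁, y₁) = (515095, 36332);  515095² − 201·36332² = 1 ✓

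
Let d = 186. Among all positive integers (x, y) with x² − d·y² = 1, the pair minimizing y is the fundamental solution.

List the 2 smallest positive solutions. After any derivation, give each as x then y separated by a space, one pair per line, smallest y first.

[13; 1,1,1,3,4,3,1,1,1,26] for √186; ℓ=10 ⇒ convergent index 9
a_0=13:  p_0=13·1+0=13,  q_0=13·0+1=1
…
a_3=1:  p_3=1·27+14=41,  q_3=1·2+1=3
…
a_5=4:  p_5=4·150+41=641,  q_5=4·11+3=47
a_6=3:  p_6=3·641+150=2073,  q_6=3·47+11=152
…
a_8=1:  p_8=1·2714+2073=4787,  q_8=1·199+152=351
a_9=1:  p_9=1·4787+2714=7501,  q_9=1·351+199=550
→ (7501, 550).  Check: 7501²=56265001, 186·550²=56265000, difference 1.
(x_2, y_2) = (7501·7501 + 186·550·550, 7501·550 + 550·7501) = (112530001, 8251100)

7501 550
112530001 8251100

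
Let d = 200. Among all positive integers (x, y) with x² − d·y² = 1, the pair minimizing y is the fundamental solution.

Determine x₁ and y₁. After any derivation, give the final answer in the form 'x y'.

99 7

d=200: √d = [14; 7,28] (ℓ=2, even), read p_1/q_1
a_0=14:  p_0=14·1+0=14,  q_0=14·0+1=1
a_1=7:  p_1=7·14+1=99,  q_1=7·1+0=7
→ (99, 7).  Check: 99²=9801, 200·7²=9800, difference 1.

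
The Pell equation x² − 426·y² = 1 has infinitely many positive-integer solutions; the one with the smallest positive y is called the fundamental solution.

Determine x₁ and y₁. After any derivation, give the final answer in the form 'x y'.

√426 → a₀=20, period (1,1,1,3,2,6,2,3,1,1,1,40); ℓ=12 even so k=11
a_0=20:  p_0=20·1+0=20,  q_0=20·0+1=1
a_1=1:  p_1=1·20+1=21,  q_1=1·1+0=1
a_2=1:  p_2=1·21+20=41,  q_2=1·1+1=2
a_3=1:  p_3=1·41+21=62,  q_3=1·2+1=3
…
a_5=2:  p_5=2·227+62=516,  q_5=2·11+3=25
a_6=6:  p_6=6·516+227=3323,  q_6=6·25+11=161
a_7=2:  p_7=2·3323+516=7162,  q_7=2·161+25=347
a_8=3:  p_8=3·7162+3323=24809,  q_8=3·347+161=1202
a_9=1:  p_9=1·24809+7162=31971,  q_9=1·1202+347=1549
a_10=1:  p_10=1·31971+24809=56780,  q_10=1·1549+1202=2751
a_11=1:  p_11=1·56780+31971=88751,  q_11=1·2751+1549=4300
(x₁, y₁) = (88751, 4300);  88751² − 426·4300² = 1 ✓

88751 4300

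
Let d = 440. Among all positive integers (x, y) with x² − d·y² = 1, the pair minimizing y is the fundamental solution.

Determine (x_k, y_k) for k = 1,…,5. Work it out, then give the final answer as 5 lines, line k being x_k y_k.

21 1
881 42
36981 1763
1552321 74004
65160501 3106405

[20; 1,40] for √440; ℓ=2 ⇒ convergent index 1
i=0: a=20 ⇒ p=20, q=1
i=1: a=1 ⇒ p=21, q=1
→ (21, 1).  Check: 21²=441, 440·1²=440, difference 1.
n=2: (21,1)∘(21,1) = (21·21+440·1·1, 21·1+1·21) = (881,42)
n=3: (881,42)∘(21,1) = (21·881+440·1·42, 21·42+1·881) = (36981,1763)
n=4: (36981,1763)∘(21,1) = (21·36981+440·1·1763, 21·1763+1·36981) = (1552321,74004)
n=5: (1552321,74004)∘(21,1) = (21·1552321+440·1·74004, 21·74004+1·1552321) = (65160501,3106405)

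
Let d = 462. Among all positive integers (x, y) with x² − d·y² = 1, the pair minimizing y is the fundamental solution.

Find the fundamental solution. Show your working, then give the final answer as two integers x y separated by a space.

√462 = [21; 2,42, …], period ℓ=2 (even) → k=1
a_0=21:  p_0=21·1+0=21,  q_0=21·0+1=1
a_1=2:  p_1=2·21+1=43,  q_1=2·1+0=2
→ (43, 2).  Check: 43²=1849, 462·2²=1848, difference 1.

43 2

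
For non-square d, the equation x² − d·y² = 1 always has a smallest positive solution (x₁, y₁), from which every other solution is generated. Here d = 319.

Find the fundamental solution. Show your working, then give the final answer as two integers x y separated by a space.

√319 → a₀=17, period (1,6,5,1,4,…,6,1,34); ℓ=14 even so k=13
a_0=17:  p_0=17·1+0=17,  q_0=17·0+1=1
a_1=1:  p_1=1·17+1=18,  q_1=1·1+0=1
…
a_4=1:  p_4=1·643+125=768,  q_4=1·36+7=43
…
a_6=3:  p_6=3·3715+768=11913,  q_6=3·208+43=667
a_7=1:  p_7=1·11913+3715=15628,  q_7=1·667+208=875
a_8=3:  p_8=3·15628+11913=58797,  q_8=3·875+667=3292
…
a_10=1:  p_10=1·250816+58797=309613,  q_10=1·14043+3292=17335
…
a_12=6:  p_12=6·1798881+309613=11102899,  q_12=6·100718+17335=621643
a_13=1:  p_13=1·11102899+1798881=12901780,  q_13=1·621643+100718=722361
→ (12901780, 722361).  Check: 12901780²=166455927168400, 319·722361²=166455927168399, difference 1.

12901780 722361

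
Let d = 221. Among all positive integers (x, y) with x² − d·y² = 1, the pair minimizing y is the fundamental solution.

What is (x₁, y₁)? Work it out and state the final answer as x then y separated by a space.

√221 → a₀=14, period (1,6,2,6,1,28); ℓ=6 even so k=5
step 0: (14, 1)  from 14·(1,0) + (0,1)
…
step 2: (104, 7)  from 6·(15,1) + (14,1)
step 3: (223, 15)  from 2·(104,7) + (15,1)
step 4: (1442, 97)  from 6·(223,15) + (104,7)
step 5: (1665, 112)  from 1·(1442,97) + (223,15)
(x₁, y₁) = (1665, 112);  1665² − 221·112² = 1 ✓

1665 112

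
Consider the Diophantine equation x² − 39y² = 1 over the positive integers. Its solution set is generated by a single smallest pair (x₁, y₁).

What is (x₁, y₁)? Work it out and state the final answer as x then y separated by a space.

25 4

d=39: √d = [6; 4,12] (ℓ=2, even), read p_1/q_1
k=0  a_k=6  p_k/q_k = 6/1
k=1  a_k=4  p_k/q_k = 25/4
→ (25, 4).  Check: 25²=625, 39·4²=624, difference 1.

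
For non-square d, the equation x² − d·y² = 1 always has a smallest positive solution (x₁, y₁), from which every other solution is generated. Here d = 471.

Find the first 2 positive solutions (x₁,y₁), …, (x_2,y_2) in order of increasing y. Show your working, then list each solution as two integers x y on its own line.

7838695 361188
122890278606049 5662485139320

[21; 1,2,2,1,3,…,2,1,42] for √471; ℓ=14 ⇒ convergent index 13
a_0=21:  p_0=21·1+0=21,  q_0=21·0+1=1
…
a_2=2:  p_2=2·22+21=65,  q_2=2·1+1=3
a_3=2:  p_3=2·65+22=152,  q_3=2·3+1=7
…
a_7=14:  p_7=14·3429+803=48809,  q_7=14·158+37=2249
a_8=4:  p_8=4·48809+3429=198665,  q_8=4·2249+158=9154
…
a_10=1:  p_10=1·644804+198665=843469,  q_10=1·29711+9154=38865
a_11=2:  p_11=2·843469+644804=2331742,  q_11=2·38865+29711=107441
a_12=2:  p_12=2·2331742+843469=5506953,  q_12=2·107441+38865=253747
a_13=1:  p_13=1·5506953+2331742=7838695,  q_13=1·253747+107441=361188
fundamental: x₁=7838695, y₁=361188  (since 61445139303025 − 471·130456771344 = 1)
n=2: (7838695,361188)∘(7838695,361188) = (7838695·7838695+471·361188·361188, 7838695·361188+361188·7838695) = (122890278606049,5662485139320)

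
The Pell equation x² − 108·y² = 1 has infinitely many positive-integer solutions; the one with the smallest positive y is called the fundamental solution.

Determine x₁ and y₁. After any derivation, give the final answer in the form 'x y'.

√108 = [10; 2,1,1,4,1,1,2,20, …], period ℓ=8 (even) → k=7
i=0: a=10 ⇒ p=10, q=1
…
i=4: a=4 ⇒ p=239, q=23
i=5: a=1 ⇒ p=291, q=28
i=6: a=1 ⇒ p=530, q=51
i=7: a=2 ⇒ p=1351, q=130
fundamental: x₁=1351, y₁=130  (since 1825201 − 108·16900 = 1)

1351 130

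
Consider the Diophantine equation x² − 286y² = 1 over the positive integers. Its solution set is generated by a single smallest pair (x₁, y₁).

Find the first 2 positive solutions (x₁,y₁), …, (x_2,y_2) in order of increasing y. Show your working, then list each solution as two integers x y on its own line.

561835 33222
631317134449 37330564740

d=286: √d = [16; 1,10,3,3,2,3,3,10,1,32] (ℓ=10, even), read p_9/q_9
k=0  a_k=16  p_k/q_k = 16/1
k=1  a_k=1  p_k/q_k = 17/1
k=2  a_k=10  p_k/q_k = 186/11
…
k=8  a_k=10  p_k/q_k = 512132/30283
k=9  a_k=1  p_k/q_k = 561835/33222
(x₁, y₁) = (561835, 33222);  561835² − 286·33222² = 1 ✓
k=2:  x_2 = 561835·561835+286·33222·33222 = 631317134449,  y_2 = 561835·33222+33222·561835 = 37330564740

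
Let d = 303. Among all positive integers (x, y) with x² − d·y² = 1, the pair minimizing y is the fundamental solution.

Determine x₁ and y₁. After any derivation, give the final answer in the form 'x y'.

√303 = [17; 2,2,5,2,2,34, …], period ℓ=6 (even) → k=5
k=0  a_k=17  p_k/q_k = 17/1
…
k=4  a_k=2  p_k/q_k = 1027/59
k=5  a_k=2  p_k/q_k = 2524/145
fundamental: x₁=2524, y₁=145  (since 6370576 − 303·21025 = 1)

2524 145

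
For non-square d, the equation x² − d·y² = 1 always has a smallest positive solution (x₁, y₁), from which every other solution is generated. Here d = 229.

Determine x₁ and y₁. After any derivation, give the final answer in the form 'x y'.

5848201 386460

√229 = [15; 7,1,1,7,30, …], period ℓ=5 (odd) → k=9
step 0: (15, 1)  from 15·(1,0) + (0,1)
…
step 7: (413926, 27353)  from 1·(362399,23948) + (51527,3405)
step 8: (776325, 51301)  from 1·(413926,27353) + (362399,23948)
step 9: (5848201, 386460)  from 7·(776325,51301) + (413926,27353)
→ (5848201, 386460).  Check: 5848201²=34201454936401, 229·386460²=34201454936400, difference 1.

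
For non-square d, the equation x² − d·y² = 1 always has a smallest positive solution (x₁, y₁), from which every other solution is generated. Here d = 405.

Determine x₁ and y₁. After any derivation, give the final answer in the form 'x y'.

√405 → a₀=20, period (8,40); ℓ=2 even so k=1
a_0=20:  p_0=20·1+0=20,  q_0=20·0+1=1
a_1=8:  p_1=8·20+1=161,  q_1=8·1+0=8
→ (161, 8).  Check: 161²=25921, 405·8²=25920, difference 1.

161 8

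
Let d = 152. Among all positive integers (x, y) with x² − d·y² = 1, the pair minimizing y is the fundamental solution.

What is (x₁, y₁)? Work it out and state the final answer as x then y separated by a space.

37 3

√152 = [12; 3,24, …], period ℓ=2 (even) → k=1
k=0  a_k=12  p_k/q_k = 12/1
k=1  a_k=3  p_k/q_k = 37/3
(x₁, y₁) = (37, 3);  37² − 152·3² = 1 ✓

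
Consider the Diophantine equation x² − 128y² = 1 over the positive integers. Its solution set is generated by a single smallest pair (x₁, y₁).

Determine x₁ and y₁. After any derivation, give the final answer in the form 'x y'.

577 51

[11; 3,5,3,22] for √128; ℓ=4 ⇒ convergent index 3
k=0  a_k=11  p_k/q_k = 11/1
k=1  a_k=3  p_k/q_k = 34/3
k=2  a_k=5  p_k/q_k = 181/16
k=3  a_k=3  p_k/q_k = 577/51
→ (577, 51).  Check: 577²=332929, 128·51²=332928, difference 1.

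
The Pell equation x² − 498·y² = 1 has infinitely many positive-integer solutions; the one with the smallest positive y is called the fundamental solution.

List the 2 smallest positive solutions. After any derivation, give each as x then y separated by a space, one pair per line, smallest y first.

[22; 3,6,22,6,3,44] for √498; ℓ=6 ⇒ convergent index 5
i=0: a=22 ⇒ p=22, q=1
i=1: a=3 ⇒ p=67, q=3
…
i=3: a=22 ⇒ p=9395, q=421
i=4: a=6 ⇒ p=56794, q=2545
i=5: a=3 ⇒ p=179777, q=8056
(x₁, y₁) = (179777, 8056);  179777² − 498·8056² = 1 ✓
k=2:  x_2 = 179777·179777+498·8056·8056 = 64639539457,  y_2 = 179777·8056+8056·179777 = 2896567024

179777 8056
64639539457 2896567024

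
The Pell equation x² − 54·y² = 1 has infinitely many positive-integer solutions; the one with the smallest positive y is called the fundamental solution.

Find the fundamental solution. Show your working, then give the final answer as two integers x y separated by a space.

√54 → a₀=7, period (2,1,6,1,2,14); ℓ=6 even so k=5
k=0  a_k=7  p_k/q_k = 7/1
k=1  a_k=2  p_k/q_k = 15/2
k=2  a_k=1  p_k/q_k = 22/3
k=3  a_k=6  p_k/q_k = 147/20
k=4  a_k=1  p_k/q_k = 169/23
k=5  a_k=2  p_k/q_k = 485/66
(x₁, y₁) = (485, 66);  485² − 54·66² = 1 ✓

485 66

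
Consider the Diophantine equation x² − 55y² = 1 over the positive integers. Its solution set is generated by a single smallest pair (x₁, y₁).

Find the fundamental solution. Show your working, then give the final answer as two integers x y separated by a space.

d=55: √d = [7; 2,2,2,14] (ℓ=4, even), read p_3/q_3
k=0  a_k=7  p_k/q_k = 7/1
k=1  a_k=2  p_k/q_k = 15/2
k=2  a_k=2  p_k/q_k = 37/5
k=3  a_k=2  p_k/q_k = 89/12
→ (89, 12).  Check: 89²=7921, 55·12²=7920, difference 1.

89 12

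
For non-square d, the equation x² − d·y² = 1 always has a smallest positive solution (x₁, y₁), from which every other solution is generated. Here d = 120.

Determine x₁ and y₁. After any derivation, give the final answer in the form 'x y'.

11 1

d=120: √d = [10; 1,20] (ℓ=2, even), read p_1/q_1
i=0: a=10 ⇒ p=10, q=1
i=1: a=1 ⇒ p=11, q=1
→ (11, 1).  Check: 11²=121, 120·1²=120, difference 1.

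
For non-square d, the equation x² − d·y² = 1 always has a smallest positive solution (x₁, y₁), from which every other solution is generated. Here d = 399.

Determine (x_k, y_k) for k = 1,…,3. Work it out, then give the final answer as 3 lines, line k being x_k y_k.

20 1
799 40
31940 1599

√399 = [19; 1,38, …], period ℓ=2 (even) → k=1
step 0: (19, 1)  from 19·(1,0) + (0,1)
step 1: (20, 1)  from 1·(19,1) + (1,0)
fundamental: x₁=20, y₁=1  (since 400 − 399·1 = 1)
n=2: (20,1)∘(20,1) = (20·20+399·1·1, 20·1+1·20) = (799,40)
n=3: (799,40)∘(20,1) = (20·799+399·1·40, 20·40+1·799) = (31940,1599)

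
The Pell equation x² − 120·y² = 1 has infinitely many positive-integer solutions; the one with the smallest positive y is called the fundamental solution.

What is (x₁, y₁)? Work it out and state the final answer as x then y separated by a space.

√120 = [10; 1,20, …], period ℓ=2 (even) → k=1
a_0=10:  p_0=10·1+0=10,  q_0=10·0+1=1
a_1=1:  p_1=1·10+1=11,  q_1=1·1+0=1
(x₁, y₁) = (11, 1);  11² − 120·1² = 1 ✓

11 1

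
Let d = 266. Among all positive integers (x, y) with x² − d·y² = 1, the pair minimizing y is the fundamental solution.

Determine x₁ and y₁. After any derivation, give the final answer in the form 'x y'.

685 42

d=266: √d = [16; 3,4,3,32] (ℓ=4, even), read p_3/q_3
k=0  a_k=16  p_k/q_k = 16/1
…
k=2  a_k=4  p_k/q_k = 212/13
k=3  a_k=3  p_k/q_k = 685/42
fundamental: x₁=685, y₁=42  (since 469225 − 266·1764 = 1)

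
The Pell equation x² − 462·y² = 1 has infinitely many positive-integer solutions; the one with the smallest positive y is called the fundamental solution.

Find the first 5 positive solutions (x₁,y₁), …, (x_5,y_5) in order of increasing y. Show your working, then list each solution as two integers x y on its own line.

[21; 2,42] for √462; ℓ=2 ⇒ convergent index 1
k=0  a_k=21  p_k/q_k = 21/1
k=1  a_k=2  p_k/q_k = 43/2
→ (43, 2).  Check: 43²=1849, 462·2²=1848, difference 1.
(43+2√462)^2 = 3697 + 172√462
(43+2√462)^3 = 317899 + 14790√462
(43+2√462)^4 = 27335617 + 1271768√462
(43+2√462)^5 = 2350545163 + 109357258√462

43 2
3697 172
317899 14790
27335617 1271768
2350545163 109357258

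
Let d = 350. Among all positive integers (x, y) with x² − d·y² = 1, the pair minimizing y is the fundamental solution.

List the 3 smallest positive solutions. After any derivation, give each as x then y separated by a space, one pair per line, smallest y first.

√350 → a₀=18, period (1,2,2,2,1,36); ℓ=6 even so k=5
i=0: a=18 ⇒ p=18, q=1
…
i=3: a=2 ⇒ p=131, q=7
i=4: a=2 ⇒ p=318, q=17
i=5: a=1 ⇒ p=449, q=24
fundamental: x₁=449, y₁=24  (since 201601 − 350·576 = 1)
(449+24√350)^2 = 403201 + 21552√350
(449+24√350)^3 = 362074049 + 19353672√350

449 24
403201 21552
362074049 19353672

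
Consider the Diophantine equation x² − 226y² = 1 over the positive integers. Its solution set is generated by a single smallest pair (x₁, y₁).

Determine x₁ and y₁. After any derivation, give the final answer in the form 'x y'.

451 30

√226 → a₀=15, period (30); ℓ=1 odd so k=1
k=0  a_k=15  p_k/q_k = 15/1
k=1  a_k=30  p_k/q_k = 451/30
fundamental: x₁=451, y₁=30  (since 203401 − 226·900 = 1)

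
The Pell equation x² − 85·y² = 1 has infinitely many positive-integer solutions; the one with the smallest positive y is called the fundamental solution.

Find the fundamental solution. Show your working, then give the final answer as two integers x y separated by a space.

√85 = [9; 4,1,1,4,18, …], period ℓ=5 (odd) → k=9
k=0  a_k=9  p_k/q_k = 9/1
…
k=2  a_k=1  p_k/q_k = 46/5
k=3  a_k=1  p_k/q_k = 83/9
…
k=8  a_k=1  p_k/q_k = 62739/6805
k=9  a_k=4  p_k/q_k = 285769/30996
fundamental: x₁=285769, y₁=30996  (since 81663921361 − 85·960752016 = 1)

285769 30996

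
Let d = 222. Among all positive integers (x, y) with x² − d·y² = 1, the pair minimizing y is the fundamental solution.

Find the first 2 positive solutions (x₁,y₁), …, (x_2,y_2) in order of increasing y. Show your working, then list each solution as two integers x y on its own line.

149 10
44401 2980

[14; 1,8,1,28] for √222; ℓ=4 ⇒ convergent index 3
step 0: (14, 1)  from 14·(1,0) + (0,1)
…
step 2: (134, 9)  from 8·(15,1) + (14,1)
step 3: (149, 10)  from 1·(134,9) + (15,1)
→ (149, 10).  Check: 149²=22201, 222·10²=22200, difference 1.
k=2:  x_2 = 149·149+222·10·10 = 44401,  y_2 = 149·10+10·149 = 2980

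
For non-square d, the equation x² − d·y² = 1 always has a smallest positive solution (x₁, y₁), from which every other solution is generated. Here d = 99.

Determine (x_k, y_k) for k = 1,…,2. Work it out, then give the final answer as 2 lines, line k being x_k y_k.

√99 = [9; 1,18, …], period ℓ=2 (even) → k=1
step 0: (9, 1)  from 9·(1,0) + (0,1)
step 1: (10, 1)  from 1·(9,1) + (1,0)
→ (10, 1).  Check: 10²=100, 99·1²=99, difference 1.
(10+1√99)^2 = 199 + 20√99

10 1
199 20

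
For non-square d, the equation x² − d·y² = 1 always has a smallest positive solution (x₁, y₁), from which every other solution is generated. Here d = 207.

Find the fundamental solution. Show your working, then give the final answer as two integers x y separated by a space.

√207 → a₀=14, period (2,1,1,2,1,1,2,28); ℓ=8 even so k=7
k=0  a_k=14  p_k/q_k = 14/1
…
k=2  a_k=1  p_k/q_k = 43/3
k=3  a_k=1  p_k/q_k = 72/5
…
k=6  a_k=1  p_k/q_k = 446/31
k=7  a_k=2  p_k/q_k = 1151/80
→ (1151, 80).  Check: 1151²=1324801, 207·80²=1324800, difference 1.

1151 80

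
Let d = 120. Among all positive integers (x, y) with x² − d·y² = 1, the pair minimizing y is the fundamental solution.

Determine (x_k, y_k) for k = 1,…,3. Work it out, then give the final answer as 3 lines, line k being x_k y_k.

11 1
241 22
5291 483

[10; 1,20] for √120; ℓ=2 ⇒ convergent index 1
k=0  a_k=10  p_k/q_k = 10/1
k=1  a_k=1  p_k/q_k = 11/1
→ (11, 1).  Check: 11²=121, 120·1²=120, difference 1.
n=2: (11,1)∘(11,1) = (11·11+120·1·1, 11·1+1·11) = (241,22)
n=3: (241,22)∘(11,1) = (11·241+120·1·22, 11·22+1·241) = (5291,483)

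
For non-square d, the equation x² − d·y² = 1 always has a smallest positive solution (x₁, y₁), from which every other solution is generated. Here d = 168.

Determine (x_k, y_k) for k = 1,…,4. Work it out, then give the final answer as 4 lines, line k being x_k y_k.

13 1
337 26
8749 675
227137 17524

d=168: √d = [12; 1,24] (ℓ=2, even), read p_1/q_1
a_0=12:  p_0=12·1+0=12,  q_0=12·0+1=1
a_1=1:  p_1=1·12+1=13,  q_1=1·1+0=1
fundamental: x₁=13, y₁=1  (since 169 − 168·1 = 1)
(x_2, y_2) = (13·13 + 168·1·1, 13·1 + 1·13) = (337, 26)
(x_3, y_3) = (13·337 + 168·1·26, 13·26 + 1·337) = (8749, 675)
(x_4, y_4) = (13·8749 + 168·1·675, 13·675 + 1·8749) = (227137, 17524)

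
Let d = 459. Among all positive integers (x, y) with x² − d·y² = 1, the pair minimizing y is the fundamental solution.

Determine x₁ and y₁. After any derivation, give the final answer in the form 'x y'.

499850 23331

[21; 2,2,1,4,21,4,1,2,2,42] for √459; ℓ=10 ⇒ convergent index 9
a_0=21:  p_0=21·1+0=21,  q_0=21·0+1=1
a_1=2:  p_1=2·21+1=43,  q_1=2·1+0=2
a_2=2:  p_2=2·43+21=107,  q_2=2·2+1=5
a_3=1:  p_3=1·107+43=150,  q_3=1·5+2=7
…
a_7=1:  p_7=1·60695+14997=75692,  q_7=1·2833+700=3533
a_8=2:  p_8=2·75692+60695=212079,  q_8=2·3533+2833=9899
a_9=2:  p_9=2·212079+75692=499850,  q_9=2·9899+3533=23331
fundamental: x₁=499850, y₁=23331  (since 249850022500 − 459·544335561 = 1)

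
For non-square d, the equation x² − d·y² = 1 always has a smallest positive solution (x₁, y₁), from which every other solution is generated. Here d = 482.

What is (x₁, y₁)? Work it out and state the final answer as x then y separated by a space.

483 22

[21; 1,20,1,42] for √482; ℓ=4 ⇒ convergent index 3
k=0  a_k=21  p_k/q_k = 21/1
…
k=2  a_k=20  p_k/q_k = 461/21
k=3  a_k=1  p_k/q_k = 483/22
→ (483, 22).  Check: 483²=233289, 482·22²=233288, difference 1.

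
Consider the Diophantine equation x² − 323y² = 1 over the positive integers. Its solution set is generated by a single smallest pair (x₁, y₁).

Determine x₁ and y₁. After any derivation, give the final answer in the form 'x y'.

[17; 1,34] for √323; ℓ=2 ⇒ convergent index 1
a_0=17:  p_0=17·1+0=17,  q_0=17·0+1=1
a_1=1:  p_1=1·17+1=18,  q_1=1·1+0=1
(x₁, y₁) = (18, 1);  18² − 323·1² = 1 ✓

18 1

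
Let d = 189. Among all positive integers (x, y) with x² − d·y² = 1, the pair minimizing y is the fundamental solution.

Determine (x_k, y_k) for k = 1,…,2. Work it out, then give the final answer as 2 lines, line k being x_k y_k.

55 4
6049 440

[13; 1,2,1,26] for √189; ℓ=4 ⇒ convergent index 3
a_0=13:  p_0=13·1+0=13,  q_0=13·0+1=1
…
a_2=2:  p_2=2·14+13=41,  q_2=2·1+1=3
a_3=1:  p_3=1·41+14=55,  q_3=1·3+1=4
fundamental: x₁=55, y₁=4  (since 3025 − 189·16 = 1)
k=2:  x_2 = 55·55+189·4·4 = 6049,  y_2 = 55·4+4·55 = 440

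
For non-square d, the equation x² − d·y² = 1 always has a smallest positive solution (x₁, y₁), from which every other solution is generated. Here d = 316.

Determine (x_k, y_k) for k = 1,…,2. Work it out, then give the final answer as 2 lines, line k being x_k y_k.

12799 720
327628801 18430560

√316 → a₀=17, period (1,3,2,8,2,3,1,34); ℓ=8 even so k=7
k=0  a_k=17  p_k/q_k = 17/1
k=1  a_k=1  p_k/q_k = 18/1
…
k=3  a_k=2  p_k/q_k = 160/9
k=4  a_k=8  p_k/q_k = 1351/76
k=5  a_k=2  p_k/q_k = 2862/161
k=6  a_k=3  p_k/q_k = 9937/559
k=7  a_k=1  p_k/q_k = 12799/720
(x₁, y₁) = (12799, 720);  12799² − 316·720² = 1 ✓
n=2: (12799,720)∘(12799,720) = (12799·12799+316·720·720, 12799·720+720·12799) = (327628801,18430560)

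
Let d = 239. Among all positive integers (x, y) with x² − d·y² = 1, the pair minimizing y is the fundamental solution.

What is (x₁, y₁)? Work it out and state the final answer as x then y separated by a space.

6195120 400729

d=239: √d = [15; 2,5,1,2,4,15,4,2,1,5,2,30] (ℓ=12, even), read p_11/q_11
step 0: (15, 1)  from 15·(1,0) + (0,1)
step 1: (31, 2)  from 2·(15,1) + (1,0)
…
step 3: (201, 13)  from 1·(170,11) + (31,2)
step 4: (572, 37)  from 2·(201,13) + (170,11)
step 5: (2489, 161)  from 4·(572,37) + (201,13)
step 6: (37907, 2452)  from 15·(2489,161) + (572,37)
…
step 8: (346141, 22390)  from 2·(154117,9969) + (37907,2452)
…
step 10: (2847431, 184185)  from 5·(500258,32359) + (346141,22390)
step 11: (6195120, 400729)  from 2·(2847431,184185) + (500258,32359)
→ (6195120, 400729).  Check: 6195120²=38379511814400, 239·400729²=38379511814399, difference 1.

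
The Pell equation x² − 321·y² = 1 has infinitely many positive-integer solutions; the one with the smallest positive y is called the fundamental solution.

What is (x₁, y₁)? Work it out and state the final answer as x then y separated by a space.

[17; 1,10,1,34] for √321; ℓ=4 ⇒ convergent index 3
a_0=17:  p_0=17·1+0=17,  q_0=17·0+1=1
…
a_2=10:  p_2=10·18+17=197,  q_2=10·1+1=11
a_3=1:  p_3=1·197+18=215,  q_3=1·11+1=12
(x₁, y₁) = (215, 12);  215² − 321·12² = 1 ✓

215 12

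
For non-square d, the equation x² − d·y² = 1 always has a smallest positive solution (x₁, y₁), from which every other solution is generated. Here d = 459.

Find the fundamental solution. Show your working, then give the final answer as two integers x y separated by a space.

d=459: √d = [21; 2,2,1,4,21,4,1,2,2,42] (ℓ=10, even), read p_9/q_9
step 0: (21, 1)  from 21·(1,0) + (0,1)
…
step 2: (107, 5)  from 2·(43,2) + (21,1)
step 3: (150, 7)  from 1·(107,5) + (43,2)
…
step 6: (60695, 2833)  from 4·(14997,700) + (707,33)
step 7: (75692, 3533)  from 1·(60695,2833) + (14997,700)
step 8: (212079, 9899)  from 2·(75692,3533) + (60695,2833)
step 9: (499850, 23331)  from 2·(212079,9899) + (75692,3533)
(x₁, y₁) = (499850, 23331);  499850² − 459·23331² = 1 ✓

499850 23331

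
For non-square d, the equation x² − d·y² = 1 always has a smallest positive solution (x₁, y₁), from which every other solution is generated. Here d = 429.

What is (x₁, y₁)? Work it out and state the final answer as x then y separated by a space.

√429 = [20; 1,2,2,9,1,12,1,9,2,2,1,40, …], period ℓ=12 (even) → k=11
i=0: a=20 ⇒ p=20, q=1
…
i=2: a=2 ⇒ p=62, q=3
i=3: a=2 ⇒ p=145, q=7
…
i=5: a=1 ⇒ p=1512, q=73
i=6: a=12 ⇒ p=19511, q=942
i=7: a=1 ⇒ p=21023, q=1015
…
i=9: a=2 ⇒ p=438459, q=21169
i=10: a=2 ⇒ p=1085636, q=52415
i=11: a=1 ⇒ p=1524095, q=73584
→ (1524095, 73584).  Check: 1524095²=2322865569025, 429·73584²=2322865569024, difference 1.

1524095 73584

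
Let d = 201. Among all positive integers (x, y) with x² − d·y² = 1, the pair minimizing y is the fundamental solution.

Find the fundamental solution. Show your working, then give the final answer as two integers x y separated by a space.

515095 36332

[14; 5,1,1,1,2,…,1,5,28] for √201; ℓ=14 ⇒ convergent index 13
i=0: a=14 ⇒ p=14, q=1
i=1: a=5 ⇒ p=71, q=5
…
i=3: a=1 ⇒ p=156, q=11
i=4: a=1 ⇒ p=241, q=17
…
i=6: a=1 ⇒ p=879, q=62
…
i=9: a=2 ⇒ p=24768, q=1747
…
i=11: a=1 ⇒ p=58085, q=4097
i=12: a=1 ⇒ p=91402, q=6447
i=13: a=5 ⇒ p=515095, q=36332
(x₁, y₁) = (515095, 36332);  515095² − 201·36332² = 1 ✓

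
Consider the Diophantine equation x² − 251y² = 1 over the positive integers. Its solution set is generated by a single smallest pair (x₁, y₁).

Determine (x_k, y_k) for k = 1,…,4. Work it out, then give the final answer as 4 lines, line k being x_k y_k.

√251 = [15; 1,5,2,1,2,…,5,1,30, …], period ℓ=14 (even) → k=13
a_0=15:  p_0=15·1+0=15,  q_0=15·0+1=1
…
a_3=2:  p_3=2·95+16=206,  q_3=2·6+1=13
…
a_7=15:  p_7=15·1917+808=29563,  q_7=15·121+51=1866
a_8=2:  p_8=2·29563+1917=61043,  q_8=2·1866+121=3853
…
a_12=5:  p_12=5·577033+212692=3097857,  q_12=5·36422+13425=195535
a_13=1:  p_13=1·3097857+577033=3674890,  q_13=1·195535+36422=231957
fundamental: x₁=3674890, y₁=231957  (since 13504816512100 − 251·53804049849 = 1)
n=2: (3674890,231957)∘(3674890,231957) = (3674890·3674890+251·231957·231957, 3674890·231957+231957·3674890) = (27009633024199,1704832919460)
n=3: (27009633024199,1704832919460)∘(3674890,231957) = (3674890·27009633024199+251·231957·1704832919460, 3674890·1704832919460+231957·27009633024199) = (198514860608593651330,12530146894788486843)
n=4: (198514860608593651330,12530146894788486843)∘(3674890,231957) = (3674890·198514860608593651330+251·231957·12530146894788486843, 3674890·12530146894788486843+231957·198514860608593651330) = (1459040552203802437039183201,92093823044376819996025080)

3674890 231957
27009633024199 1704832919460
198514860608593651330 12530146894788486843
1459040552203802437039183201 92093823044376819996025080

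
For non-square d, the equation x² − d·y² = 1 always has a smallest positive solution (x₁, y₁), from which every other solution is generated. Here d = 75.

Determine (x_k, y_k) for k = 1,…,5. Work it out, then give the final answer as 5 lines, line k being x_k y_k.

√75 → a₀=8, period (1,1,1,16); ℓ=4 even so k=3
i=0: a=8 ⇒ p=8, q=1
i=1: a=1 ⇒ p=9, q=1
i=2: a=1 ⇒ p=17, q=2
i=3: a=1 ⇒ p=26, q=3
→ (26, 3).  Check: 26²=676, 75·3²=675, difference 1.
k=2:  x_2 = 26·26+75·3·3 = 1351,  y_2 = 26·3+3·26 = 156
k=3:  x_3 = 26·1351+75·3·156 = 70226,  y_3 = 26·156+3·1351 = 8109
k=4:  x_4 = 26·70226+75·3·8109 = 3650401,  y_4 = 26·8109+3·70226 = 421512
k=5:  x_5 = 26·3650401+75·3·421512 = 189750626,  y_5 = 26·421512+3·3650401 = 21910515

26 3
1351 156
70226 8109
3650401 421512
189750626 21910515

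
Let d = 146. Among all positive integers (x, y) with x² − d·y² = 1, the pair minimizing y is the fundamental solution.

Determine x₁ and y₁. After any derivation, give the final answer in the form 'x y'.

145 12

d=146: √d = [12; 12,24] (ℓ=2, even), read p_1/q_1
a_0=12:  p_0=12·1+0=12,  q_0=12·0+1=1
a_1=12:  p_1=12·12+1=145,  q_1=12·1+0=12
fundamental: x₁=145, y₁=12  (since 21025 − 146·144 = 1)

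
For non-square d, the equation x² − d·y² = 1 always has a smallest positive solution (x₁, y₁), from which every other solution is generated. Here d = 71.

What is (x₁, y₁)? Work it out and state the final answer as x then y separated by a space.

3480 413

√71 → a₀=8, period (2,2,1,7,1,2,2,16); ℓ=8 even so k=7
a_0=8:  p_0=8·1+0=8,  q_0=8·0+1=1
…
a_3=1:  p_3=1·42+17=59,  q_3=1·5+2=7
a_4=7:  p_4=7·59+42=455,  q_4=7·7+5=54
…
a_6=2:  p_6=2·514+455=1483,  q_6=2·61+54=176
a_7=2:  p_7=2·1483+514=3480,  q_7=2·176+61=413
(x₁, y₁) = (3480, 413);  3480² − 71·413² = 1 ✓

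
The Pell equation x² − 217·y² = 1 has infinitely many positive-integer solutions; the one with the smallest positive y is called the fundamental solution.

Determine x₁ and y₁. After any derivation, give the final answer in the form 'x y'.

3844063 260952

√217 = [14; 1,2,1,2,1,…,2,1,28, …], period ℓ=16 (even) → k=15
i=0: a=14 ⇒ p=14, q=1
…
i=2: a=2 ⇒ p=44, q=3
…
i=5: a=1 ⇒ p=221, q=15
i=6: a=1 ⇒ p=383, q=26
…
i=10: a=1 ⇒ p=154218, q=10469
i=11: a=1 ⇒ p=293381, q=19916
i=12: a=2 ⇒ p=740980, q=50301
…
i=14: a=2 ⇒ p=2809702, q=190735
i=15: a=1 ⇒ p=3844063, q=260952
→ (3844063, 260952).  Check: 3844063²=14776820347969, 217·260952²=14776820347968, difference 1.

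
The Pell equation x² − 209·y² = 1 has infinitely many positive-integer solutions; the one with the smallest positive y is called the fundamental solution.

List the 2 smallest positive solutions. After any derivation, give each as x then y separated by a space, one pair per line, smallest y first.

√209 = [14; 2,5,3,2,3,5,2,28, …], period ℓ=8 (even) → k=7
step 0: (14, 1)  from 14·(1,0) + (0,1)
step 1: (29, 2)  from 2·(14,1) + (1,0)
…
step 3: (506, 35)  from 3·(159,11) + (29,2)
step 4: (1171, 81)  from 2·(506,35) + (159,11)
step 5: (4019, 278)  from 3·(1171,81) + (506,35)
step 6: (21266, 1471)  from 5·(4019,278) + (1171,81)
step 7: (46551, 3220)  from 2·(21266,1471) + (4019,278)
fundamental: x₁=46551, y₁=3220  (since 2166995601 − 209·10368400 = 1)
(46551+3220√209)^2 = 4333991201 + 299788440√209

46551 3220
4333991201 299788440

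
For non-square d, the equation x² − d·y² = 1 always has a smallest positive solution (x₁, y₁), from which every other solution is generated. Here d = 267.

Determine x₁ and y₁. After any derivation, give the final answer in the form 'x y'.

√267 → a₀=16, period (2,1,15,1,2,32); ℓ=6 even so k=5
k=0  a_k=16  p_k/q_k = 16/1
…
k=3  a_k=15  p_k/q_k = 768/47
k=4  a_k=1  p_k/q_k = 817/50
k=5  a_k=2  p_k/q_k = 2402/147
→ (2402, 147).  Check: 2402²=5769604, 267·147²=5769603, difference 1.

2402 147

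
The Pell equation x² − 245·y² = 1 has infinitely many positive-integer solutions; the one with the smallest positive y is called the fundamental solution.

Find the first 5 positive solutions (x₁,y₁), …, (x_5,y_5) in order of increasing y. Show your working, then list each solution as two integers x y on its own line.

√245 → a₀=15, period (1,1,1,7,6,7,1,1,1,30); ℓ=10 even so k=9
step 0: (15, 1)  from 15·(1,0) + (0,1)
step 1: (16, 1)  from 1·(15,1) + (1,0)
step 2: (31, 2)  from 1·(16,1) + (15,1)
step 3: (47, 3)  from 1·(31,2) + (16,1)
step 4: (360, 23)  from 7·(47,3) + (31,2)
…
step 6: (15809, 1010)  from 7·(2207,141) + (360,23)
step 7: (18016, 1151)  from 1·(15809,1010) + (2207,141)
step 8: (33825, 2161)  from 1·(18016,1151) + (15809,1010)
step 9: (51841, 3312)  from 1·(33825,2161) + (18016,1151)
(x₁, y₁) = (51841, 3312);  51841² − 245·3312² = 1 ✓
k=2:  x_2 = 51841·51841+245·3312·3312 = 5374978561,  y_2 = 51841·3312+3312·51841 = 343394784
k=3:  x_3 = 51841·5374978561+245·3312·343394784 = 557288527109761,  y_3 = 51841·343394784+3312·5374978561 = 35603857991376
k=4:  x_4 = 51841·557288527109761+245·3312·35603857991376 = 57780789062419261441,  y_4 = 51841·35603857991376+3312·557288527109761 = 3691479203918451648
k=5:  x_5 = 51841·57780789062419261441+245·3312·3691479203918451648 = 5990827771012465337616001,  y_5 = 51841·3691479203918451648+3312·57780789062419261441 = 382739946785069045776560

51841 3312
5374978561 343394784
557288527109761 35603857991376
57780789062419261441 3691479203918451648
5990827771012465337616001 382739946785069045776560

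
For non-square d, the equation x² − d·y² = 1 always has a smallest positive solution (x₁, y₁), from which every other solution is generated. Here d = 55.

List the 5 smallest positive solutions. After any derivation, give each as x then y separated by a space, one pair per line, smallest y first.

89 12
15841 2136
2819609 380196
501874561 67672752
89330852249 12045369660

[7; 2,2,2,14] for √55; ℓ=4 ⇒ convergent index 3
i=0: a=7 ⇒ p=7, q=1
…
i=2: a=2 ⇒ p=37, q=5
i=3: a=2 ⇒ p=89, q=12
→ (89, 12).  Check: 89²=7921, 55·12²=7920, difference 1.
n=2: (89,12)∘(89,12) = (89·89+55·12·12, 89·12+12·89) = (15841,2136)
n=3: (15841,2136)∘(89,12) = (89·15841+55·12·2136, 89·2136+12·15841) = (2819609,380196)
n=4: (2819609,380196)∘(89,12) = (89·2819609+55·12·380196, 89·380196+12·2819609) = (501874561,67672752)
n=5: (501874561,67672752)∘(89,12) = (89·501874561+55·12·67672752, 89·67672752+12·501874561) = (89330852249,12045369660)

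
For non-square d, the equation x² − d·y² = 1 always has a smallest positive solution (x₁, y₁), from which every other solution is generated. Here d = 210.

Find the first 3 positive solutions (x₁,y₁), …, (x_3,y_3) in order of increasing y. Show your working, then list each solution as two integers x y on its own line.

√210 = [14; 2,28, …], period ℓ=2 (even) → k=1
i=0: a=14 ⇒ p=14, q=1
i=1: a=2 ⇒ p=29, q=2
→ (29, 2).  Check: 29²=841, 210·2²=840, difference 1.
(x_2, y_2) = (29·29 + 210·2·2, 29·2 + 2·29) = (1681, 116)
(x_3, y_3) = (29·1681 + 210·2·116, 29·116 + 2·1681) = (97469, 6726)

29 2
1681 116
97469 6726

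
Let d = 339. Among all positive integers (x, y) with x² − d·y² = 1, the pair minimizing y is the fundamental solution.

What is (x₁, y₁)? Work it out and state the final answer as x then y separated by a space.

97970 5321

[18; 2,2,2,1,17,1,2,2,2,36] for √339; ℓ=10 ⇒ convergent index 9
a_0=18:  p_0=18·1+0=18,  q_0=18·0+1=1
a_1=2:  p_1=2·18+1=37,  q_1=2·1+0=2
…
a_5=17:  p_5=17·313+221=5542,  q_5=17·17+12=301
…
a_8=2:  p_8=2·17252+5855=40359,  q_8=2·937+318=2192
a_9=2:  p_9=2·40359+17252=97970,  q_9=2·2192+937=5321
fundamental: x₁=97970, y₁=5321  (since 9598120900 − 339·28313041 = 1)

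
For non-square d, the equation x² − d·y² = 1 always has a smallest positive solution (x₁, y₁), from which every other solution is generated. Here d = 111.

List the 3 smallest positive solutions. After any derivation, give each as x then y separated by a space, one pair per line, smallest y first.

√111 → a₀=10, period (1,1,6,1,1,20); ℓ=6 even so k=5
step 0: (10, 1)  from 10·(1,0) + (0,1)
step 1: (11, 1)  from 1·(10,1) + (1,0)
step 2: (21, 2)  from 1·(11,1) + (10,1)
step 3: (137, 13)  from 6·(21,2) + (11,1)
step 4: (158, 15)  from 1·(137,13) + (21,2)
step 5: (295, 28)  from 1·(158,15) + (137,13)
→ (295, 28).  Check: 295²=87025, 111·28²=87024, difference 1.
(295+28√111)^2 = 174049 + 16520√111
(295+28√111)^3 = 102688615 + 9746772√111

295 28
174049 16520
102688615 9746772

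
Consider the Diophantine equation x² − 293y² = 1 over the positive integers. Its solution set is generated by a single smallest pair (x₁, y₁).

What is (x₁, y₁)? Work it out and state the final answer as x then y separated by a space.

12320649 719780

[17; 8,1,1,8,34] for √293; ℓ=5 ⇒ convergent index 9
k=0  a_k=17  p_k/q_k = 17/1
k=1  a_k=8  p_k/q_k = 137/8
k=2  a_k=1  p_k/q_k = 154/9
k=3  a_k=1  p_k/q_k = 291/17
k=4  a_k=8  p_k/q_k = 2482/145
…
k=6  a_k=8  p_k/q_k = 679914/39721
k=7  a_k=1  p_k/q_k = 764593/44668
k=8  a_k=1  p_k/q_k = 1444507/84389
k=9  a_k=8  p_k/q_k = 12320649/719780
fundamental: x₁=12320649, y₁=719780  (since 151798391781201 − 293·518083248400 = 1)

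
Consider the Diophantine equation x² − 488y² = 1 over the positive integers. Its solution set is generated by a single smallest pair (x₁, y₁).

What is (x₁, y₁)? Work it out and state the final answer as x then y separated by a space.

√488 → a₀=22, period (11,44); ℓ=2 even so k=1
i=0: a=22 ⇒ p=22, q=1
i=1: a=11 ⇒ p=243, q=11
→ (243, 11).  Check: 243²=59049, 488·11²=59048, difference 1.

243 11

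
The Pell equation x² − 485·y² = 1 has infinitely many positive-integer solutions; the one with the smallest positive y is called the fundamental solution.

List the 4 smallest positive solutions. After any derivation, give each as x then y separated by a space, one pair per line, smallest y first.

√485 → a₀=22, period (44); ℓ=1 odd so k=1
i=0: a=22 ⇒ p=22, q=1
i=1: a=44 ⇒ p=969, q=44
fundamental: x₁=969, y₁=44  (since 938961 − 485·1936 = 1)
(969+44√485)^2 = 1877921 + 85272√485
(969+44√485)^3 = 3639409929 + 165257092√485
(969+44√485)^4 = 7053174564481 + 320268159024√485

969 44
1877921 85272
3639409929 165257092
7053174564481 320268159024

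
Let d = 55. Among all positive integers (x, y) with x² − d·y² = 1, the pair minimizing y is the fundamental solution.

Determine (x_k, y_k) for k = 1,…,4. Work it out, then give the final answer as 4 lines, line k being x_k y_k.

d=55: √d = [7; 2,2,2,14] (ℓ=4, even), read p_3/q_3
k=0  a_k=7  p_k/q_k = 7/1
k=1  a_k=2  p_k/q_k = 15/2
k=2  a_k=2  p_k/q_k = 37/5
k=3  a_k=2  p_k/q_k = 89/12
(x₁, y₁) = (89, 12);  89² − 55·12² = 1 ✓
(89+12√55)^2 = 15841 + 2136√55
(89+12√55)^3 = 2819609 + 380196√55
(89+12√55)^4 = 501874561 + 67672752√55

89 12
15841 2136
2819609 380196
501874561 67672752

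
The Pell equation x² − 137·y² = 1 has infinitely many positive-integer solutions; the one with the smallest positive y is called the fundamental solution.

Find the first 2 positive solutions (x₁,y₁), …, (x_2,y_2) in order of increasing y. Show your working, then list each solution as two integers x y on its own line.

6083073 519712
74007554246657 6322892069952

d=137: √d = [11; 1,2,2,1,1,2,2,1,22] (ℓ=9, odd), read p_17/q_17
a_0=11:  p_0=11·1+0=11,  q_0=11·0+1=1
a_1=1:  p_1=1·11+1=12,  q_1=1·1+0=1
a_2=2:  p_2=2·12+11=35,  q_2=2·1+1=3
a_3=2:  p_3=2·35+12=82,  q_3=2·3+1=7
…
a_5=1:  p_5=1·117+82=199,  q_5=1·10+7=17
a_6=2:  p_6=2·199+117=515,  q_6=2·17+10=44
…
a_12=2:  p_12=2·122279+41341=285899,  q_12=2·10447+3532=24426
a_13=1:  p_13=1·285899+122279=408178,  q_13=1·24426+10447=34873
a_14=1:  p_14=1·408178+285899=694077,  q_14=1·34873+24426=59299
…
a_16=2:  p_16=2·1796332+694077=4286741,  q_16=2·153471+59299=366241
a_17=1:  p_17=1·4286741+1796332=6083073,  q_17=1·366241+153471=519712
(x₁, y₁) = (6083073, 519712);  6083073² − 137·519712² = 1 ✓
(x_2, y_2) = (6083073·6083073 + 137·519712·519712, 6083073·519712 + 519712·6083073) = (74007554246657, 6322892069952)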